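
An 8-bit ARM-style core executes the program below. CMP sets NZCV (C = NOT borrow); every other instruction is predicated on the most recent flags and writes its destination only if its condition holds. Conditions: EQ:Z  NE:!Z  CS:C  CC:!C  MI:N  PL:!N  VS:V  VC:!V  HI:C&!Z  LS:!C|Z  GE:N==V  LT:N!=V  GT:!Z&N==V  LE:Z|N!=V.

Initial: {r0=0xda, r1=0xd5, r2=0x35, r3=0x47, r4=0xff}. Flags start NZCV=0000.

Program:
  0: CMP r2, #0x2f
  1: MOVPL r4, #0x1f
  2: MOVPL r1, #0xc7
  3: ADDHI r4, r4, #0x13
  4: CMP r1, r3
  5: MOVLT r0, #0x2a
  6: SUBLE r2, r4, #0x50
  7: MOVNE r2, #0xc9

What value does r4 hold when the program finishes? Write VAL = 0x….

[0] flags=0010 → (cmp)
[1] flags=0010 PL?T → r4=0x1f
[2] flags=0010 PL?T → r1=0xc7
[3] flags=0010 HI?T → r4=0x32
[4] flags=1010 → (cmp)
[5] flags=1010 LT?T → r0=0x2a
[6] flags=1010 LE?T → r2=0xe2
[7] flags=1010 NE?T → r2=0xc9

VAL = 0x32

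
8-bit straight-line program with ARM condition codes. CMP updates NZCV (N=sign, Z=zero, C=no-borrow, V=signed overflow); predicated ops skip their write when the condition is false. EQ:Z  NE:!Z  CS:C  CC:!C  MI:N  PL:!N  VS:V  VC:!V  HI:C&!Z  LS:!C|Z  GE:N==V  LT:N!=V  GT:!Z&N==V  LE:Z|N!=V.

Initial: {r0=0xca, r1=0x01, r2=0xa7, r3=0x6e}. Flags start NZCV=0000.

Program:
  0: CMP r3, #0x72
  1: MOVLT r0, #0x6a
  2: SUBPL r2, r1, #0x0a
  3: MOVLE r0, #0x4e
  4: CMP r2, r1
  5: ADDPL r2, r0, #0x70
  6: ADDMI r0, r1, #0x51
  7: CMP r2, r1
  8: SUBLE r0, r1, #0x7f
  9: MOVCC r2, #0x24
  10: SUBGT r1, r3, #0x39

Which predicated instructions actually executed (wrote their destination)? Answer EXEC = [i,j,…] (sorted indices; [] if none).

[0] flags=1000 → (cmp)
[1] flags=1000 LT?T → r0=0x6a
[2] flags=1000 PL?F → skip
[3] flags=1000 LE?T → r0=0x4e
[4] flags=1010 → (cmp)
[5] flags=1010 PL?F → skip
[6] flags=1010 MI?T → r0=0x52
[7] flags=1010 → (cmp)
[8] flags=1010 LE?T → r0=0x82
[9] flags=1010 CC?F → skip
[10] flags=1010 GT?F → skip

EXEC = [1,3,6,8]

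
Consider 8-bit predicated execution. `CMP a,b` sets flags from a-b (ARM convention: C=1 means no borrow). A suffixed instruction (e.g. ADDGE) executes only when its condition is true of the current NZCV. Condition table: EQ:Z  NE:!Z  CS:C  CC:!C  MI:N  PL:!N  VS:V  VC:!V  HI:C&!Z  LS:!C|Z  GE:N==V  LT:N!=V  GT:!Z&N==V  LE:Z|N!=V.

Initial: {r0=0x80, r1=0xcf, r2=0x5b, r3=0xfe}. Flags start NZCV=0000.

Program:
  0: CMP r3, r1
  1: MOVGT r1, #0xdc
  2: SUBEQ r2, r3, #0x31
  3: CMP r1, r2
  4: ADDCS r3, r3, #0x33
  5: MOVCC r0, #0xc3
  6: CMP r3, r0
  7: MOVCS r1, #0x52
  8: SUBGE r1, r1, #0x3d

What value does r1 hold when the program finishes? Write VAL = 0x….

0: ✓ CMP  NZCV=0010
1: ✓ MOVGT  r1←0xdc
2: · SUBEQ
3: ✓ CMP  NZCV=1010
4: ✓ ADDCS  r3←0x31
5: · MOVCC
6: ✓ CMP  NZCV=1001
7: · MOVCS
8: ✓ SUBGE  r1←0x9f

VAL = 0x9f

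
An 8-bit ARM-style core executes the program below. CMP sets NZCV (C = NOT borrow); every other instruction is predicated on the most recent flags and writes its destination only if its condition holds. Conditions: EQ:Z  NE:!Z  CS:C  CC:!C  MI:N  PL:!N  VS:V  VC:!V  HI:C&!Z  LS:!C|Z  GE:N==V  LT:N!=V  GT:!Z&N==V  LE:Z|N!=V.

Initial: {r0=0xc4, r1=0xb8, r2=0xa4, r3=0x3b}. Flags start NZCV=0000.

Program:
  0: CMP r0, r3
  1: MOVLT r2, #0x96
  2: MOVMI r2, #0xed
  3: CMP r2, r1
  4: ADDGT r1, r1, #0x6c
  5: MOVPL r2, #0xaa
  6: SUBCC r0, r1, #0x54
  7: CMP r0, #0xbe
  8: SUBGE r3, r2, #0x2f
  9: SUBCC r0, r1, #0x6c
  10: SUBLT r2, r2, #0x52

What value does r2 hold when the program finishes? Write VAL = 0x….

[0] flags=1010 → (cmp)
[1] flags=1010 LT?T → r2=0x96
[2] flags=1010 MI?T → r2=0xed
[3] flags=0010 → (cmp)
[4] flags=0010 GT?T → r1=0x24
[5] flags=0010 PL?T → r2=0xaa
[6] flags=0010 CC?F → skip
[7] flags=0010 → (cmp)
[8] flags=0010 GE?T → r3=0x7b
[9] flags=0010 CC?F → skip
[10] flags=0010 LT?F → skip

VAL = 0xaa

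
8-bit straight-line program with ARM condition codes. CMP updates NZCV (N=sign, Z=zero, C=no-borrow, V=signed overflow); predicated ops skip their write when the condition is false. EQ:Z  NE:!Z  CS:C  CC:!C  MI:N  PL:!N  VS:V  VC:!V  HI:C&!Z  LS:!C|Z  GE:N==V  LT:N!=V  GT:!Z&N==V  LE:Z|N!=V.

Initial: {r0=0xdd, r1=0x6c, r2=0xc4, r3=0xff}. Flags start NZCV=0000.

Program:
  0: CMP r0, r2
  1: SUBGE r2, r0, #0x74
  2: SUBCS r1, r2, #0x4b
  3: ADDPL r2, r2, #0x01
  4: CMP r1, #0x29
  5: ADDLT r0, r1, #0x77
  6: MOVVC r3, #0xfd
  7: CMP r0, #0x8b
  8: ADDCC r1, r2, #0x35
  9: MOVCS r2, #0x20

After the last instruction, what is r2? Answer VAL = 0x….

[0] flags=0010 → (cmp)
[1] flags=0010 GE?T → r2=0x69
[2] flags=0010 CS?T → r1=0x1e
[3] flags=0010 PL?T → r2=0x6a
[4] flags=1000 → (cmp)
[5] flags=1000 LT?T → r0=0x95
[6] flags=1000 VC?T → r3=0xfd
[7] flags=0010 → (cmp)
[8] flags=0010 CC?F → skip
[9] flags=0010 CS?T → r2=0x20

VAL = 0x20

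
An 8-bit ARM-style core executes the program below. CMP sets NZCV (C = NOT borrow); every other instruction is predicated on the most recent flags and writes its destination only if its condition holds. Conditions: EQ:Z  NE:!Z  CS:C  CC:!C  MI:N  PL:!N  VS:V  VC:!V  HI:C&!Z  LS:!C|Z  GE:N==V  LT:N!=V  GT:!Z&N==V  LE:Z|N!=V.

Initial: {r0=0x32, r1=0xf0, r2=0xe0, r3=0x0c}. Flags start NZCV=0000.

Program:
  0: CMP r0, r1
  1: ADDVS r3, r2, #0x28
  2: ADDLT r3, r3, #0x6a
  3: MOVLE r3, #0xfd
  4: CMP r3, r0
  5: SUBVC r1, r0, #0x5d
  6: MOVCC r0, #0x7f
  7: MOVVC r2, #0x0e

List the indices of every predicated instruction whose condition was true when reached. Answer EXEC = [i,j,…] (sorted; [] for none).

0: ✓ CMP  NZCV=0000
1: · ADDVS
2: · ADDLT
3: · MOVLE
4: ✓ CMP  NZCV=1000
5: ✓ SUBVC  r1←0xd5
6: ✓ MOVCC  r0←0x7f
7: ✓ MOVVC  r2←0x0e

EXEC = [5,6,7]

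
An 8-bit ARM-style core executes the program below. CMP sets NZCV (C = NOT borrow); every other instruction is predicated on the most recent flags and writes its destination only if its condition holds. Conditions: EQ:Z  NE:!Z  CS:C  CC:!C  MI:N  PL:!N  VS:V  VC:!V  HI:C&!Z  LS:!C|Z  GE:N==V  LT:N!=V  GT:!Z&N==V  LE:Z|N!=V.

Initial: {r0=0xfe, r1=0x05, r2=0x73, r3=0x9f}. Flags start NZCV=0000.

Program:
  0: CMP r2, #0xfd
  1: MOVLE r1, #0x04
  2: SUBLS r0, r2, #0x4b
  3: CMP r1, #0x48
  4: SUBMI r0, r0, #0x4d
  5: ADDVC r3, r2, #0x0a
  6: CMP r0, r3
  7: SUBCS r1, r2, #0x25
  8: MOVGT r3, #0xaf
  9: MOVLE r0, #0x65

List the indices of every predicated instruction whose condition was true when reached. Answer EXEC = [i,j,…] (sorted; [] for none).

EXEC = [2,4,5,7,9]

0: ✓ CMP  NZCV=0000
1: · MOVLE
2: ✓ SUBLS  r0←0x28
3: ✓ CMP  NZCV=1000
4: ✓ SUBMI  r0←0xdb
5: ✓ ADDVC  r3←0x7d
6: ✓ CMP  NZCV=0011
7: ✓ SUBCS  r1←0x4e
8: · MOVGT
9: ✓ MOVLE  r0←0x65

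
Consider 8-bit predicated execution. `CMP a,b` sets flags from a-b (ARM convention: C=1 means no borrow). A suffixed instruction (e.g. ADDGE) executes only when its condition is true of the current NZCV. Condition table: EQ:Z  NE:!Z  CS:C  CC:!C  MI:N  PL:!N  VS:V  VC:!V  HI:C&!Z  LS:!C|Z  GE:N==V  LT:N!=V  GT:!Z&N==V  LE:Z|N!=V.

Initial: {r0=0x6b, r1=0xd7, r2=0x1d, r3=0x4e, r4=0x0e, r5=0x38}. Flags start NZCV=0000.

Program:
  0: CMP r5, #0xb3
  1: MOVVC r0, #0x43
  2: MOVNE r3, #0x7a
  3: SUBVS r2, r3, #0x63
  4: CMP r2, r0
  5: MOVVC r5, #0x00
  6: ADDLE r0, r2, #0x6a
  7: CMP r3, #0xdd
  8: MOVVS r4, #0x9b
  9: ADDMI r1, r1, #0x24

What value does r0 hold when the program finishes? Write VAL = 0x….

VAL = 0x81

0: ✓ CMP  NZCV=1001
1: · MOVVC
2: ✓ MOVNE  r3←0x7a
3: ✓ SUBVS  r2←0x17
4: ✓ CMP  NZCV=1000
5: ✓ MOVVC  r5←0x00
6: ✓ ADDLE  r0←0x81
7: ✓ CMP  NZCV=1001
8: ✓ MOVVS  r4←0x9b
9: ✓ ADDMI  r1←0xfb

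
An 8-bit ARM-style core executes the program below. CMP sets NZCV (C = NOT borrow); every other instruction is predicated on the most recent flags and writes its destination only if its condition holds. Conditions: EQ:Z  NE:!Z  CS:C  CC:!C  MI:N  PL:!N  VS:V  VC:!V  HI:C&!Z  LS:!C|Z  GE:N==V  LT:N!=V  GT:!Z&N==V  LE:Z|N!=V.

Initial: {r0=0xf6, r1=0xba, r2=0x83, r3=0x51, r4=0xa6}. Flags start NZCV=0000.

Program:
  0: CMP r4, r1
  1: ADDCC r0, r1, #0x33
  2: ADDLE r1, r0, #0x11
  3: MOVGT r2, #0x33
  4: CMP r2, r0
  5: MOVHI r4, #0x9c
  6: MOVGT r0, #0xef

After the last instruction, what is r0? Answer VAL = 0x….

VAL = 0xed

[0] flags=1000 → (cmp)
[1] flags=1000 CC?T → r0=0xed
[2] flags=1000 LE?T → r1=0xfe
[3] flags=1000 GT?F → skip
[4] flags=1000 → (cmp)
[5] flags=1000 HI?F → skip
[6] flags=1000 GT?F → skip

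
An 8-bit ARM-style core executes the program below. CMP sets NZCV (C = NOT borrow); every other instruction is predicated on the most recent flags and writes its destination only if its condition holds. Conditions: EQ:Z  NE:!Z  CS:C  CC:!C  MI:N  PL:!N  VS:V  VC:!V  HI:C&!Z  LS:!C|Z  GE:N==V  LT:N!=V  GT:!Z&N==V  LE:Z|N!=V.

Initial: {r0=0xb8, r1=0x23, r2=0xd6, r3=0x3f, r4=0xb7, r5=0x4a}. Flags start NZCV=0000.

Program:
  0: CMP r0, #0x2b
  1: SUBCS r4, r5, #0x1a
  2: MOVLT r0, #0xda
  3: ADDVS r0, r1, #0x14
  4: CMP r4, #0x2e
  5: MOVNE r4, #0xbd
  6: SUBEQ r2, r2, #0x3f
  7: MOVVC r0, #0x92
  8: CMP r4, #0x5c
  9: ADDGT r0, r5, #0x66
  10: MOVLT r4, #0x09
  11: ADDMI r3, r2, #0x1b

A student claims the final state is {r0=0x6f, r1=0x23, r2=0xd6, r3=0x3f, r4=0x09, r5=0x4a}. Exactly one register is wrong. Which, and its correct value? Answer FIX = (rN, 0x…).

0: ✓ CMP  NZCV=1010
1: ✓ SUBCS  r4←0x30
2: ✓ MOVLT  r0←0xda
3: · ADDVS
4: ✓ CMP  NZCV=0010
5: ✓ MOVNE  r4←0xbd
6: · SUBEQ
7: ✓ MOVVC  r0←0x92
8: ✓ CMP  NZCV=0011
9: · ADDGT
10: ✓ MOVLT  r4←0x09
11: · ADDMI

FIX = (r0, 0x92)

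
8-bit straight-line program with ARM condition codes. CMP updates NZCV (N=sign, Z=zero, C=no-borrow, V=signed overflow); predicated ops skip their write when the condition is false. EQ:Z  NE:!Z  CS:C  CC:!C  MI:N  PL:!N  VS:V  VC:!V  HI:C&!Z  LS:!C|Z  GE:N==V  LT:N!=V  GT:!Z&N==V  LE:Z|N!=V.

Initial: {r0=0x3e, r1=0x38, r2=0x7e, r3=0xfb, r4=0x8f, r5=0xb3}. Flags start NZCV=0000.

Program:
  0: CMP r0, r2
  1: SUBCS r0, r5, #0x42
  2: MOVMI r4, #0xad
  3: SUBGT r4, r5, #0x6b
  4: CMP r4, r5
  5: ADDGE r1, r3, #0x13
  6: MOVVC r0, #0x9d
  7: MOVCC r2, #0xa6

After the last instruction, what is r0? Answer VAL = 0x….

VAL = 0x9d

0: ✓ CMP  NZCV=1000
1: · SUBCS
2: ✓ MOVMI  r4←0xad
3: · SUBGT
4: ✓ CMP  NZCV=1000
5: · ADDGE
6: ✓ MOVVC  r0←0x9d
7: ✓ MOVCC  r2←0xa6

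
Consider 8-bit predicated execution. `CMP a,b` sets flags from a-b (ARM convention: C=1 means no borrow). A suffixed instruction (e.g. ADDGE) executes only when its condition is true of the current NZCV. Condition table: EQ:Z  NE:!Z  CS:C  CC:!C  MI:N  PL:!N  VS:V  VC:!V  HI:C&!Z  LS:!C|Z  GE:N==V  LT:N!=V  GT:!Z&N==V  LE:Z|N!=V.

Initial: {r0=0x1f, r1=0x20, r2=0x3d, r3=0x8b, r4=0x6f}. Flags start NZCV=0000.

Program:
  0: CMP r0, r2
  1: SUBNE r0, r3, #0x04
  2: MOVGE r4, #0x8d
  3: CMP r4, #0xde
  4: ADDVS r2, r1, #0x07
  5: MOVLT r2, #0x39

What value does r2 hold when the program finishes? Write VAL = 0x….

VAL = 0x27

[0] flags=1000 → (cmp)
[1] flags=1000 NE?T → r0=0x87
[2] flags=1000 GE?F → skip
[3] flags=1001 → (cmp)
[4] flags=1001 VS?T → r2=0x27
[5] flags=1001 LT?F → skip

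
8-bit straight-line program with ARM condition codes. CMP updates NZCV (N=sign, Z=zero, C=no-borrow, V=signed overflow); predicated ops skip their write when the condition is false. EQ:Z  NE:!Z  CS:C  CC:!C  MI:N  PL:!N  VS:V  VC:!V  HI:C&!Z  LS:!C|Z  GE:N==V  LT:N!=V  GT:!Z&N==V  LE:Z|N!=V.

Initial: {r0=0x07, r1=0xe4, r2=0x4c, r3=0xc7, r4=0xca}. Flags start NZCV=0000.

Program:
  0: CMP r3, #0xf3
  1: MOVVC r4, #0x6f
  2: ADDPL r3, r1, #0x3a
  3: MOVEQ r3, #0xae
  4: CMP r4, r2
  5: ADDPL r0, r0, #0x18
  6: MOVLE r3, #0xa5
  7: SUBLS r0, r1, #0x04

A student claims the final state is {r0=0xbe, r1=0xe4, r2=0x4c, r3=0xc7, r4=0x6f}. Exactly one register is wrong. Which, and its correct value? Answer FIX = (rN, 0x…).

FIX = (r0, 0x1f)

[0] flags=1000 → (cmp)
[1] flags=1000 VC?T → r4=0x6f
[2] flags=1000 PL?F → skip
[3] flags=1000 EQ?F → skip
[4] flags=0010 → (cmp)
[5] flags=0010 PL?T → r0=0x1f
[6] flags=0010 LE?F → skip
[7] flags=0010 LS?F → skip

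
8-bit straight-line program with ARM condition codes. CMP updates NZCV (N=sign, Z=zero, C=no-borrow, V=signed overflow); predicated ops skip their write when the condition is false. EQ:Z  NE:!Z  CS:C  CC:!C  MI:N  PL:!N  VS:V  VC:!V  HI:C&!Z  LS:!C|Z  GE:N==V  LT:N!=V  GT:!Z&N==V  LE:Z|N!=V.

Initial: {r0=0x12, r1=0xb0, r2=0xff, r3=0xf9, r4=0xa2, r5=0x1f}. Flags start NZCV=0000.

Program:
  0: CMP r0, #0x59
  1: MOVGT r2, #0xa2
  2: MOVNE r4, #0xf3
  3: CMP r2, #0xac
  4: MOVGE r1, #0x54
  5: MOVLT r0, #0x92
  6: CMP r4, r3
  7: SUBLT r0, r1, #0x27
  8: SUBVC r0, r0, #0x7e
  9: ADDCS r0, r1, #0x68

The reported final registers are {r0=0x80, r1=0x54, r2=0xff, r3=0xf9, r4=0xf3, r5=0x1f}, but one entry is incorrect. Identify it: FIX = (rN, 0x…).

[0] flags=1000 → (cmp)
[1] flags=1000 GT?F → skip
[2] flags=1000 NE?T → r4=0xf3
[3] flags=0010 → (cmp)
[4] flags=0010 GE?T → r1=0x54
[5] flags=0010 LT?F → skip
[6] flags=1000 → (cmp)
[7] flags=1000 LT?T → r0=0x2d
[8] flags=1000 VC?T → r0=0xaf
[9] flags=1000 CS?F → skip

FIX = (r0, 0xaf)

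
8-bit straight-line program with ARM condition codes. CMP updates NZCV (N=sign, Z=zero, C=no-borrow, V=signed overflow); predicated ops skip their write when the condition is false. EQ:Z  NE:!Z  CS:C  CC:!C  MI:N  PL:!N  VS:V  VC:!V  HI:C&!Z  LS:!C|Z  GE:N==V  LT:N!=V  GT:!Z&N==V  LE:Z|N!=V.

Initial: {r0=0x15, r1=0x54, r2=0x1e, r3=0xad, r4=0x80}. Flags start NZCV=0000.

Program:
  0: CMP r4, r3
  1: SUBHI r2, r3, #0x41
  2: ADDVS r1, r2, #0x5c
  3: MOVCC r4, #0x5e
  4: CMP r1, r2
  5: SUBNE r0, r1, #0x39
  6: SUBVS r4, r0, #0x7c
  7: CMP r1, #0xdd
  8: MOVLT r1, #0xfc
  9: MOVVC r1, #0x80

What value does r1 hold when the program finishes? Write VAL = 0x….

VAL = 0x80

[0] flags=1000 → (cmp)
[1] flags=1000 HI?F → skip
[2] flags=1000 VS?F → skip
[3] flags=1000 CC?T → r4=0x5e
[4] flags=0010 → (cmp)
[5] flags=0010 NE?T → r0=0x1b
[6] flags=0010 VS?F → skip
[7] flags=0000 → (cmp)
[8] flags=0000 LT?F → skip
[9] flags=0000 VC?T → r1=0x80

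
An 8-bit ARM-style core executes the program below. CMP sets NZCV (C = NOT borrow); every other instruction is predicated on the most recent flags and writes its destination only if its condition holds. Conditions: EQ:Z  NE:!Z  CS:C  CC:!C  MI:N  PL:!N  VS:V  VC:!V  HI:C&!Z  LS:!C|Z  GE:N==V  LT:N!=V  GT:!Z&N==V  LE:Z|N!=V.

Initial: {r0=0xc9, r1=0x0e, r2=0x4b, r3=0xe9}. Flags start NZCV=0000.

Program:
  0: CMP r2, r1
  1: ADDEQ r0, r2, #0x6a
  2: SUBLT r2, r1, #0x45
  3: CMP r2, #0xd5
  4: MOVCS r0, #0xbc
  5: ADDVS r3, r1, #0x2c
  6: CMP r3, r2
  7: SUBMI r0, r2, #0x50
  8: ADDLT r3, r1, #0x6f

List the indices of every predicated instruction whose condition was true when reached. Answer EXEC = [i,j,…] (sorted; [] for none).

0: ✓ CMP  NZCV=0010
1: · ADDEQ
2: · SUBLT
3: ✓ CMP  NZCV=0000
4: · MOVCS
5: · ADDVS
6: ✓ CMP  NZCV=1010
7: ✓ SUBMI  r0←0xfb
8: ✓ ADDLT  r3←0x7d

EXEC = [7,8]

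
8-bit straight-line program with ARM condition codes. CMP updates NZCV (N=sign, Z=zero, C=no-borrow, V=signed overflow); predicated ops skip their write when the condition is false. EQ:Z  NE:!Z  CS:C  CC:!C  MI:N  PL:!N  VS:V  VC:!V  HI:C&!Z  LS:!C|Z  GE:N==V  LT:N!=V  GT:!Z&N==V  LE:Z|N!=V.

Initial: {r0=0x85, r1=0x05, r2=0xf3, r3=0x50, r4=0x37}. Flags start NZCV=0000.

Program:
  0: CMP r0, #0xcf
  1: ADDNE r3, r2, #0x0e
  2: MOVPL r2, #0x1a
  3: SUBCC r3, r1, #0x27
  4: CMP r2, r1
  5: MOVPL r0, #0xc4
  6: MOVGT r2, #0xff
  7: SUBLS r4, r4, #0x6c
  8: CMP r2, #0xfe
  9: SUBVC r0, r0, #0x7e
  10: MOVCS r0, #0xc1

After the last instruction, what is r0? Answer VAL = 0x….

[0] flags=1000 → (cmp)
[1] flags=1000 NE?T → r3=0x01
[2] flags=1000 PL?F → skip
[3] flags=1000 CC?T → r3=0xde
[4] flags=1010 → (cmp)
[5] flags=1010 PL?F → skip
[6] flags=1010 GT?F → skip
[7] flags=1010 LS?F → skip
[8] flags=1000 → (cmp)
[9] flags=1000 VC?T → r0=0x07
[10] flags=1000 CS?F → skip

VAL = 0x07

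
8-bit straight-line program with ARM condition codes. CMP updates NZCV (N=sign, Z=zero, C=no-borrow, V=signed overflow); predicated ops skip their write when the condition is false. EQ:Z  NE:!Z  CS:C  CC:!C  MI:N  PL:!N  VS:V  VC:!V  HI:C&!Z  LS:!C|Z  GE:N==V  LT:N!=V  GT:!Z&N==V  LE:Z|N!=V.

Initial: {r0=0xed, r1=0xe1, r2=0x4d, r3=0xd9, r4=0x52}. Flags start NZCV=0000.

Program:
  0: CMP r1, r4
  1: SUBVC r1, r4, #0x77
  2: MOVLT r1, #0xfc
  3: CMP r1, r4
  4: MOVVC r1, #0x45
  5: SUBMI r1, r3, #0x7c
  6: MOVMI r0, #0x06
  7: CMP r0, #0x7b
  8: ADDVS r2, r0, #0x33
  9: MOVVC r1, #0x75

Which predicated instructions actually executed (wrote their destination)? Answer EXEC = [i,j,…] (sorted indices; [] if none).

0: ✓ CMP  NZCV=1010
1: ✓ SUBVC  r1←0xdb
2: ✓ MOVLT  r1←0xfc
3: ✓ CMP  NZCV=1010
4: ✓ MOVVC  r1←0x45
5: ✓ SUBMI  r1←0x5d
6: ✓ MOVMI  r0←0x06
7: ✓ CMP  NZCV=1000
8: · ADDVS
9: ✓ MOVVC  r1←0x75

EXEC = [1,2,4,5,6,9]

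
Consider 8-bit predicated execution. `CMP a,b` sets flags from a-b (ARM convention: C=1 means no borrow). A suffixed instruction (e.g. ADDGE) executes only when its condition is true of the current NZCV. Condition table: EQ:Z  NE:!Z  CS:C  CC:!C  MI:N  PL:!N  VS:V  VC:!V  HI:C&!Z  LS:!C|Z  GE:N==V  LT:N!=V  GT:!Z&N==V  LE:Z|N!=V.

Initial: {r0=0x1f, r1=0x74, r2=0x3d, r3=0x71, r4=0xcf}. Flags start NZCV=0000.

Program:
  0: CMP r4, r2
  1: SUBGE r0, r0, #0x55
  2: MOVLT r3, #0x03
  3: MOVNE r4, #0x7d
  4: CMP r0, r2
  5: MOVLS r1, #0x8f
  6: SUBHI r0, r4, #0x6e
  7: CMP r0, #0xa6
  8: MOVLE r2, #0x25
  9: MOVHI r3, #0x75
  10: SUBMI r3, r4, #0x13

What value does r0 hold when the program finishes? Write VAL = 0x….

VAL = 0x1f

0: ✓ CMP  NZCV=1010
1: · SUBGE
2: ✓ MOVLT  r3←0x03
3: ✓ MOVNE  r4←0x7d
4: ✓ CMP  NZCV=1000
5: ✓ MOVLS  r1←0x8f
6: · SUBHI
7: ✓ CMP  NZCV=0000
8: · MOVLE
9: · MOVHI
10: · SUBMI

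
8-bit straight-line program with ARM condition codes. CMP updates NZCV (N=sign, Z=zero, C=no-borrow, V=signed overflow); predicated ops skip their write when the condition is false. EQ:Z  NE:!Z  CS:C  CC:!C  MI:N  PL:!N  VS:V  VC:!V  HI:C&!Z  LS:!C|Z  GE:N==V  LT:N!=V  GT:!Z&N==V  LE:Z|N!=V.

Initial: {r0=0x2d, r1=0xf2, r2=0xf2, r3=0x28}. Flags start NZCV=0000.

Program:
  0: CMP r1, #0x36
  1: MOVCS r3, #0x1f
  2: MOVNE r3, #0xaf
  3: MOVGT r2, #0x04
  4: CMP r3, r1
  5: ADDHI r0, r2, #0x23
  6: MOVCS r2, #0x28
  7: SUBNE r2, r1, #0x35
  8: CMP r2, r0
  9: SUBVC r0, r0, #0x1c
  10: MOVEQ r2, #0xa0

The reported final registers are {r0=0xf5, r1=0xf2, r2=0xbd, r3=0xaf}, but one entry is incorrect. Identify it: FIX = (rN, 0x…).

FIX = (r0, 0x11)

[0] flags=1010 → (cmp)
[1] flags=1010 CS?T → r3=0x1f
[2] flags=1010 NE?T → r3=0xaf
[3] flags=1010 GT?F → skip
[4] flags=1000 → (cmp)
[5] flags=1000 HI?F → skip
[6] flags=1000 CS?F → skip
[7] flags=1000 NE?T → r2=0xbd
[8] flags=1010 → (cmp)
[9] flags=1010 VC?T → r0=0x11
[10] flags=1010 EQ?F → skip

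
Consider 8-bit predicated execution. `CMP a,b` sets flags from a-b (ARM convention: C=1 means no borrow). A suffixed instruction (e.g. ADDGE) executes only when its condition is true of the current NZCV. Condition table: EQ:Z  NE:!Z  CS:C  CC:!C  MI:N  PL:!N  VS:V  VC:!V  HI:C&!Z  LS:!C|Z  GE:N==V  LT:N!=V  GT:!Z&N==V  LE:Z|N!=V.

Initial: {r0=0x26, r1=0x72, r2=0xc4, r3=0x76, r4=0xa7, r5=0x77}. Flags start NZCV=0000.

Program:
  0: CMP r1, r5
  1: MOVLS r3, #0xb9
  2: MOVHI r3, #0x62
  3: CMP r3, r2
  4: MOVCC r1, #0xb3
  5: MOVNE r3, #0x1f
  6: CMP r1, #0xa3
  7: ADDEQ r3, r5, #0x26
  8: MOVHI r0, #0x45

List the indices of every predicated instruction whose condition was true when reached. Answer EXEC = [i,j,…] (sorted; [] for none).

[0] flags=1000 → (cmp)
[1] flags=1000 LS?T → r3=0xb9
[2] flags=1000 HI?F → skip
[3] flags=1000 → (cmp)
[4] flags=1000 CC?T → r1=0xb3
[5] flags=1000 NE?T → r3=0x1f
[6] flags=0010 → (cmp)
[7] flags=0010 EQ?F → skip
[8] flags=0010 HI?T → r0=0x45

EXEC = [1,4,5,8]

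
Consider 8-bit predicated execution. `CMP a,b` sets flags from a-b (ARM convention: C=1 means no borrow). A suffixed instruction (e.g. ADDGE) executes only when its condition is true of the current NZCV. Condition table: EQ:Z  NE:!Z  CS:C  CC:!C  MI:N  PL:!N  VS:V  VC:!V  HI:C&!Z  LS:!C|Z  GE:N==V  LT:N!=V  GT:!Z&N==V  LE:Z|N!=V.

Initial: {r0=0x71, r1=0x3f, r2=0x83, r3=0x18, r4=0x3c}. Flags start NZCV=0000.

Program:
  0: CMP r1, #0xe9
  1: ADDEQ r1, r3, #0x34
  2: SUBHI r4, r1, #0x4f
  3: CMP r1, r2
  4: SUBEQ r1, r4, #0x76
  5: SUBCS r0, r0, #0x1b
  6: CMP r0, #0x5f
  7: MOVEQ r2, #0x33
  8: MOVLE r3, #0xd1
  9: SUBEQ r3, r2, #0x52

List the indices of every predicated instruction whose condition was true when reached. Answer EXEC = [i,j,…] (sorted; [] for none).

[0] flags=0000 → (cmp)
[1] flags=0000 EQ?F → skip
[2] flags=0000 HI?F → skip
[3] flags=1001 → (cmp)
[4] flags=1001 EQ?F → skip
[5] flags=1001 CS?F → skip
[6] flags=0010 → (cmp)
[7] flags=0010 EQ?F → skip
[8] flags=0010 LE?F → skip
[9] flags=0010 EQ?F → skip

EXEC = []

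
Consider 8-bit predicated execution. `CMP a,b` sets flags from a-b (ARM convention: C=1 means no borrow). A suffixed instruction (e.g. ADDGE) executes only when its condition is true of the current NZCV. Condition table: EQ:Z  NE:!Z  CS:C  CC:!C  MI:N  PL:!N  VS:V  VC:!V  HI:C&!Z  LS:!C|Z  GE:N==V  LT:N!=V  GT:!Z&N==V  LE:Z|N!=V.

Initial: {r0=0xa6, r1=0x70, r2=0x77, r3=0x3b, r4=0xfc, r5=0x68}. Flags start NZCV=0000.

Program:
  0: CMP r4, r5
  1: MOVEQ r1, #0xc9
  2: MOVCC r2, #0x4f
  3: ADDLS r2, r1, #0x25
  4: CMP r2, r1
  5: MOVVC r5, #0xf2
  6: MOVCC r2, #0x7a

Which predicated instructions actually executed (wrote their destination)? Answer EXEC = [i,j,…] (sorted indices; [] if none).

EXEC = [5]

0: ✓ CMP  NZCV=1010
1: · MOVEQ
2: · MOVCC
3: · ADDLS
4: ✓ CMP  NZCV=0010
5: ✓ MOVVC  r5←0xf2
6: · MOVCC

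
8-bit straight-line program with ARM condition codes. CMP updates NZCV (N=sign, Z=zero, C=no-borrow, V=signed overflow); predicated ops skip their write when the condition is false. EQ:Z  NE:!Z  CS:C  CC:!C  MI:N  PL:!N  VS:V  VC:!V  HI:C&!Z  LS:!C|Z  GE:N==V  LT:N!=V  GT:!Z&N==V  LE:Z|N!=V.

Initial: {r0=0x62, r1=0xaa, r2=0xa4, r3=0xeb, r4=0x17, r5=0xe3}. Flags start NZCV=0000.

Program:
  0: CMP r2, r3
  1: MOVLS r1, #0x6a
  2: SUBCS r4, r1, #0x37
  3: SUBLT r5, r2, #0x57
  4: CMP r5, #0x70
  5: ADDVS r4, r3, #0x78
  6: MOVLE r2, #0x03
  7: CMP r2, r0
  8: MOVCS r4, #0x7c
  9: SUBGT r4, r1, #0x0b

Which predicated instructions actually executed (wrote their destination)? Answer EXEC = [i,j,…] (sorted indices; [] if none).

EXEC = [1,3,6]

[0] flags=1000 → (cmp)
[1] flags=1000 LS?T → r1=0x6a
[2] flags=1000 CS?F → skip
[3] flags=1000 LT?T → r5=0x4d
[4] flags=1000 → (cmp)
[5] flags=1000 VS?F → skip
[6] flags=1000 LE?T → r2=0x03
[7] flags=1000 → (cmp)
[8] flags=1000 CS?F → skip
[9] flags=1000 GT?F → skip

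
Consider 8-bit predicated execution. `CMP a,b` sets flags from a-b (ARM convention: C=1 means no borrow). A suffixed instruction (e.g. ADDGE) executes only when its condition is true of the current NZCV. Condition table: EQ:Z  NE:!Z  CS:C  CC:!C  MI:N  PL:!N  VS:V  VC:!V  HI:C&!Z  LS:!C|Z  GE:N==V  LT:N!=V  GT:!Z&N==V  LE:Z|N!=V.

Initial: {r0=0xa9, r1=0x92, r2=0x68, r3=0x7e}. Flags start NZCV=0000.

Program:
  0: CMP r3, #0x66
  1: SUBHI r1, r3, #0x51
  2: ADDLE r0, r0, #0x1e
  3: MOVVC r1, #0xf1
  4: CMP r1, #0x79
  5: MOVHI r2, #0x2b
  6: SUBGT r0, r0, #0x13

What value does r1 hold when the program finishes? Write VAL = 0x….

VAL = 0xf1

[0] flags=0010 → (cmp)
[1] flags=0010 HI?T → r1=0x2d
[2] flags=0010 LE?F → skip
[3] flags=0010 VC?T → r1=0xf1
[4] flags=0011 → (cmp)
[5] flags=0011 HI?T → r2=0x2b
[6] flags=0011 GT?F → skip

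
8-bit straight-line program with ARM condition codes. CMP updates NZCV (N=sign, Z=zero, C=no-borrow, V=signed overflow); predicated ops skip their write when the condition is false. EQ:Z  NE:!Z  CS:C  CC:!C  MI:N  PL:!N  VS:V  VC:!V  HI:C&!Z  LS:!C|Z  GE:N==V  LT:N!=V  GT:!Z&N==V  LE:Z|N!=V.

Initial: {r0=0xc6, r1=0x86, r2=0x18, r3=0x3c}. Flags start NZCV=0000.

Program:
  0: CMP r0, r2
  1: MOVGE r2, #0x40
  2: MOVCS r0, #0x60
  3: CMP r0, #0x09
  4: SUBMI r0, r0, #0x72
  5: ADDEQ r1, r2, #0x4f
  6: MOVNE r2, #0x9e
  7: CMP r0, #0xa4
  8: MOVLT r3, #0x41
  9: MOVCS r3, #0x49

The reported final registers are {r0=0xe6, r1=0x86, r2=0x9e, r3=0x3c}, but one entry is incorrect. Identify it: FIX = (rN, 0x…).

FIX = (r0, 0x60)

[0] flags=1010 → (cmp)
[1] flags=1010 GE?F → skip
[2] flags=1010 CS?T → r0=0x60
[3] flags=0010 → (cmp)
[4] flags=0010 MI?F → skip
[5] flags=0010 EQ?F → skip
[6] flags=0010 NE?T → r2=0x9e
[7] flags=1001 → (cmp)
[8] flags=1001 LT?F → skip
[9] flags=1001 CS?F → skip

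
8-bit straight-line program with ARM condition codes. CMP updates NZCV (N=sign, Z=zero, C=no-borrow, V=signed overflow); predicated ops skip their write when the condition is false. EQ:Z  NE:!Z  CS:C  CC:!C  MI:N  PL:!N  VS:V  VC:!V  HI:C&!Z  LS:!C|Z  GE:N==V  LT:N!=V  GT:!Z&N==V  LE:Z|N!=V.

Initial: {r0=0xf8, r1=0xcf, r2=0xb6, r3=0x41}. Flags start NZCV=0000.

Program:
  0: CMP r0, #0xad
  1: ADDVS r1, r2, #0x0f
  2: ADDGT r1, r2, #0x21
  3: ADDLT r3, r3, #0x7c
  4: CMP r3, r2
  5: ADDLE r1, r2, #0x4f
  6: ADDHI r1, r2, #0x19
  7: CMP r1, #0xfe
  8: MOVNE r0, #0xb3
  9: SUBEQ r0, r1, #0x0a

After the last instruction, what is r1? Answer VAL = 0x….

[0] flags=0010 → (cmp)
[1] flags=0010 VS?F → skip
[2] flags=0010 GT?T → r1=0xd7
[3] flags=0010 LT?F → skip
[4] flags=1001 → (cmp)
[5] flags=1001 LE?F → skip
[6] flags=1001 HI?F → skip
[7] flags=1000 → (cmp)
[8] flags=1000 NE?T → r0=0xb3
[9] flags=1000 EQ?F → skip

VAL = 0xd7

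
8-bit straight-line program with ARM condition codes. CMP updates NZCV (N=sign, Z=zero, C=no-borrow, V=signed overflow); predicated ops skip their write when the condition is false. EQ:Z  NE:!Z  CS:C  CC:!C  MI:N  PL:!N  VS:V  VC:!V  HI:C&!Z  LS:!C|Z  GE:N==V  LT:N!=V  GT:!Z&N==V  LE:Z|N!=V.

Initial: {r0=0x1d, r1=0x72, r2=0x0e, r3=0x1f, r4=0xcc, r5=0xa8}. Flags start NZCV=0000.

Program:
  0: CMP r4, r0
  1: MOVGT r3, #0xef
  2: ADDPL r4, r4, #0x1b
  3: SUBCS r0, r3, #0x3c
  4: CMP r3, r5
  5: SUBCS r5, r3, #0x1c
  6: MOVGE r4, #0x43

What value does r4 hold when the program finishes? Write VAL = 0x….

[0] flags=1010 → (cmp)
[1] flags=1010 GT?F → skip
[2] flags=1010 PL?F → skip
[3] flags=1010 CS?T → r0=0xe3
[4] flags=0000 → (cmp)
[5] flags=0000 CS?F → skip
[6] flags=0000 GE?T → r4=0x43

VAL = 0x43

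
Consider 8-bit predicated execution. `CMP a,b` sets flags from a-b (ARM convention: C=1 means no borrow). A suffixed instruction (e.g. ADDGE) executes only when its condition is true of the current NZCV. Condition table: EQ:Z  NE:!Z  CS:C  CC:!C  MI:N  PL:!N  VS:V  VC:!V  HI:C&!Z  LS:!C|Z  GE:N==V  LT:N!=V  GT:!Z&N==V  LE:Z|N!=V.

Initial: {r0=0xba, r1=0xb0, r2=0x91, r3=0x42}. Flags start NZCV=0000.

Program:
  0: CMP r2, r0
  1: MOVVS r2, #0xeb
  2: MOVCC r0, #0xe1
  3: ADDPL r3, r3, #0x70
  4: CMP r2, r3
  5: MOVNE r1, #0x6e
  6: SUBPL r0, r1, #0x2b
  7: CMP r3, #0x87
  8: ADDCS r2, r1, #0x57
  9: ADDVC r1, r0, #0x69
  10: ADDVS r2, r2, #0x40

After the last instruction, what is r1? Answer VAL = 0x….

VAL = 0x6e

[0] flags=1000 → (cmp)
[1] flags=1000 VS?F → skip
[2] flags=1000 CC?T → r0=0xe1
[3] flags=1000 PL?F → skip
[4] flags=0011 → (cmp)
[5] flags=0011 NE?T → r1=0x6e
[6] flags=0011 PL?T → r0=0x43
[7] flags=1001 → (cmp)
[8] flags=1001 CS?F → skip
[9] flags=1001 VC?F → skip
[10] flags=1001 VS?T → r2=0xd1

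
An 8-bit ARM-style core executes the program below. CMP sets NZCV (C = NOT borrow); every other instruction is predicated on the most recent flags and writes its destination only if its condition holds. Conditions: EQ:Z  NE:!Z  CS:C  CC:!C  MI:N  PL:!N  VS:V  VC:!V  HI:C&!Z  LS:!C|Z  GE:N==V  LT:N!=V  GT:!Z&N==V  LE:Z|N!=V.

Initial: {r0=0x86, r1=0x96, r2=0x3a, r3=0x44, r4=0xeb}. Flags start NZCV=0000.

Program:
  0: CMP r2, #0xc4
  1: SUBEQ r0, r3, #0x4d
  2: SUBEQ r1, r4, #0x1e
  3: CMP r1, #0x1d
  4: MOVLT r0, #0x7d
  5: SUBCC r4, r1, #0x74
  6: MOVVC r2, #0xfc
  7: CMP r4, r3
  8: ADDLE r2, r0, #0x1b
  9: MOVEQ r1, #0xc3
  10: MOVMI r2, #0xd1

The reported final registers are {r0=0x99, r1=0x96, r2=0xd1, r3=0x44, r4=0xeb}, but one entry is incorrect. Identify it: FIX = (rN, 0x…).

0: ✓ CMP  NZCV=0000
1: · SUBEQ
2: · SUBEQ
3: ✓ CMP  NZCV=0011
4: ✓ MOVLT  r0←0x7d
5: · SUBCC
6: · MOVVC
7: ✓ CMP  NZCV=1010
8: ✓ ADDLE  r2←0x98
9: · MOVEQ
10: ✓ MOVMI  r2←0xd1

FIX = (r0, 0x7d)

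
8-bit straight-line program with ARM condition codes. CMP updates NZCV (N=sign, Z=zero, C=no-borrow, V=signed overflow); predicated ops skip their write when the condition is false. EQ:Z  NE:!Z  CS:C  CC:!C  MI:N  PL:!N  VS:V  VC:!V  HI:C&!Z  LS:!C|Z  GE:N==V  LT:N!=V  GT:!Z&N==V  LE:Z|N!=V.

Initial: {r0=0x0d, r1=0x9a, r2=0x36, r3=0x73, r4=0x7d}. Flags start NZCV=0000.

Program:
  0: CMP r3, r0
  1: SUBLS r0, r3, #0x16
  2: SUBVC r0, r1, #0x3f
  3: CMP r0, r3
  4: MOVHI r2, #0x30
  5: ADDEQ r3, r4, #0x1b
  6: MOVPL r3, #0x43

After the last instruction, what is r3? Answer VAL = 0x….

0: ✓ CMP  NZCV=0010
1: · SUBLS
2: ✓ SUBVC  r0←0x5b
3: ✓ CMP  NZCV=1000
4: · MOVHI
5: · ADDEQ
6: · MOVPL

VAL = 0x73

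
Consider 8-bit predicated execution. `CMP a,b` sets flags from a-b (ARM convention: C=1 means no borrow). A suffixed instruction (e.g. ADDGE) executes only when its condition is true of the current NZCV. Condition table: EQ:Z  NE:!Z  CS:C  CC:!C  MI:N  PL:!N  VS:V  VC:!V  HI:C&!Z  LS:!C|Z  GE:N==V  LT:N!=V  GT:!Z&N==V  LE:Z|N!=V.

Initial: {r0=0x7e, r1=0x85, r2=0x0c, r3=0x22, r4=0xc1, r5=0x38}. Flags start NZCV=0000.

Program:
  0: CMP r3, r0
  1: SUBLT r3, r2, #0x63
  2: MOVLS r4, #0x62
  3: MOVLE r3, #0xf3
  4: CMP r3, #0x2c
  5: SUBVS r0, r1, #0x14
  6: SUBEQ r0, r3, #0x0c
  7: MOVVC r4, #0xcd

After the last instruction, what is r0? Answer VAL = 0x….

0: ✓ CMP  NZCV=1000
1: ✓ SUBLT  r3←0xa9
2: ✓ MOVLS  r4←0x62
3: ✓ MOVLE  r3←0xf3
4: ✓ CMP  NZCV=1010
5: · SUBVS
6: · SUBEQ
7: ✓ MOVVC  r4←0xcd

VAL = 0x7e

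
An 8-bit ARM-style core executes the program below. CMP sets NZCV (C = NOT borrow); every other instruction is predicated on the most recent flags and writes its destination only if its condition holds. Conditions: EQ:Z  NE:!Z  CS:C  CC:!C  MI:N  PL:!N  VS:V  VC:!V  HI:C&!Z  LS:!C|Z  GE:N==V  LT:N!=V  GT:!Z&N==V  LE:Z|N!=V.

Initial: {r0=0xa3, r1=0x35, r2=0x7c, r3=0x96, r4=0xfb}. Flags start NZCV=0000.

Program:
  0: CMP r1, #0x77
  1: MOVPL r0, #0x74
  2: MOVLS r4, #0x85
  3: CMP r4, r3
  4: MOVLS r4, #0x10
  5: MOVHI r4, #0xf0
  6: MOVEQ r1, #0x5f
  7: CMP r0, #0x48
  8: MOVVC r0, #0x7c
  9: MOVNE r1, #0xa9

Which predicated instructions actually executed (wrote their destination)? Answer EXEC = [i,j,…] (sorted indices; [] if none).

EXEC = [2,4,9]

0: ✓ CMP  NZCV=1000
1: · MOVPL
2: ✓ MOVLS  r4←0x85
3: ✓ CMP  NZCV=1000
4: ✓ MOVLS  r4←0x10
5: · MOVHI
6: · MOVEQ
7: ✓ CMP  NZCV=0011
8: · MOVVC
9: ✓ MOVNE  r1←0xa9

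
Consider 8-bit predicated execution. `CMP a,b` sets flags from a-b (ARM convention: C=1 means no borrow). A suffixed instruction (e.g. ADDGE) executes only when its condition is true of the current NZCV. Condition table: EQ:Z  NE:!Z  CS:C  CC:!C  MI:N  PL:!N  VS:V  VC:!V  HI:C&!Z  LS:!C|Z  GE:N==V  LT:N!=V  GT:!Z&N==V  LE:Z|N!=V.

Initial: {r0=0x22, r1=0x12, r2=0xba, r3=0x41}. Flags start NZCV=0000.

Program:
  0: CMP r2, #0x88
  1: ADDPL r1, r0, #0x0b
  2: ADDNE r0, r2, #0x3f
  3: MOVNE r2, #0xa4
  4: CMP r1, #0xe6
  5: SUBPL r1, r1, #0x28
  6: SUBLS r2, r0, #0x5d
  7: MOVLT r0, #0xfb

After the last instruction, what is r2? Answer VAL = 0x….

0: ✓ CMP  NZCV=0010
1: ✓ ADDPL  r1←0x2d
2: ✓ ADDNE  r0←0xf9
3: ✓ MOVNE  r2←0xa4
4: ✓ CMP  NZCV=0000
5: ✓ SUBPL  r1←0x05
6: ✓ SUBLS  r2←0x9c
7: · MOVLT

VAL = 0x9c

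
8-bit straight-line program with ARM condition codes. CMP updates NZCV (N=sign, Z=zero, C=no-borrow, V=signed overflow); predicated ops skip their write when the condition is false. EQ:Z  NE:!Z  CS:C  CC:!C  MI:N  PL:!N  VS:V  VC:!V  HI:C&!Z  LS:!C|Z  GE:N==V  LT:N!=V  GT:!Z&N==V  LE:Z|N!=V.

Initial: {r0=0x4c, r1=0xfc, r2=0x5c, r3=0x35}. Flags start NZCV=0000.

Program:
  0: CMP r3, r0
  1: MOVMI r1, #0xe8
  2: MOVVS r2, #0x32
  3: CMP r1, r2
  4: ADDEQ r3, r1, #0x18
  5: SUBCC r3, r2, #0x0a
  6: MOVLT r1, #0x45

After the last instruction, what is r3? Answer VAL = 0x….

0: ✓ CMP  NZCV=1000
1: ✓ MOVMI  r1←0xe8
2: · MOVVS
3: ✓ CMP  NZCV=1010
4: · ADDEQ
5: · SUBCC
6: ✓ MOVLT  r1←0x45

VAL = 0x35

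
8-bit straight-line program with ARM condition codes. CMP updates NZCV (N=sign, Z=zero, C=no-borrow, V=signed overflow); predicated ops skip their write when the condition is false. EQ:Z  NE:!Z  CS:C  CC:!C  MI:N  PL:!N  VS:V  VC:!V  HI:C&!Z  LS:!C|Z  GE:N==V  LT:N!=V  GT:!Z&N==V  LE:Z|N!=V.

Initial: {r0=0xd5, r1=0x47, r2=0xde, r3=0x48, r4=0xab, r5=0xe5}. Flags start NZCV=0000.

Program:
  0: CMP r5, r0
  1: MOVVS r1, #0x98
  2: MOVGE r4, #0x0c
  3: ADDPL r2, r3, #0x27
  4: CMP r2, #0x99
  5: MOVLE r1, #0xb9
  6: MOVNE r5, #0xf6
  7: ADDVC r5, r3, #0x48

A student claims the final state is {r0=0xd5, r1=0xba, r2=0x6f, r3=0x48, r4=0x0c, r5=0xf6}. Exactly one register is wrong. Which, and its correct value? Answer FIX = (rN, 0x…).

FIX = (r1, 0x47)

0: ✓ CMP  NZCV=0010
1: · MOVVS
2: ✓ MOVGE  r4←0x0c
3: ✓ ADDPL  r2←0x6f
4: ✓ CMP  NZCV=1001
5: · MOVLE
6: ✓ MOVNE  r5←0xf6
7: · ADDVC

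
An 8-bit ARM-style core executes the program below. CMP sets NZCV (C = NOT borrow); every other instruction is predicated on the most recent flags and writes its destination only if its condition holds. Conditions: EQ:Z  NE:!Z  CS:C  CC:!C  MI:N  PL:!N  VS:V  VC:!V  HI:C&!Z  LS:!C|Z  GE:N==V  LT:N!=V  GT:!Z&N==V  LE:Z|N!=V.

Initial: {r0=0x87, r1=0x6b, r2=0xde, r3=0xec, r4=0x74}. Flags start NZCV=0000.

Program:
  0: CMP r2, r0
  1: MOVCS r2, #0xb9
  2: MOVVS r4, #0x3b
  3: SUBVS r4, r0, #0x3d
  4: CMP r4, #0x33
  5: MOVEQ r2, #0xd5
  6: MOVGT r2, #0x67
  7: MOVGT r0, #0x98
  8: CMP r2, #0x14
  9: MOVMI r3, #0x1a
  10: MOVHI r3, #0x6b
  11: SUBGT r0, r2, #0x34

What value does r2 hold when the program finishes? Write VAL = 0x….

[0] flags=0010 → (cmp)
[1] flags=0010 CS?T → r2=0xb9
[2] flags=0010 VS?F → skip
[3] flags=0010 VS?F → skip
[4] flags=0010 → (cmp)
[5] flags=0010 EQ?F → skip
[6] flags=0010 GT?T → r2=0x67
[7] flags=0010 GT?T → r0=0x98
[8] flags=0010 → (cmp)
[9] flags=0010 MI?F → skip
[10] flags=0010 HI?T → r3=0x6b
[11] flags=0010 GT?T → r0=0x33

VAL = 0x67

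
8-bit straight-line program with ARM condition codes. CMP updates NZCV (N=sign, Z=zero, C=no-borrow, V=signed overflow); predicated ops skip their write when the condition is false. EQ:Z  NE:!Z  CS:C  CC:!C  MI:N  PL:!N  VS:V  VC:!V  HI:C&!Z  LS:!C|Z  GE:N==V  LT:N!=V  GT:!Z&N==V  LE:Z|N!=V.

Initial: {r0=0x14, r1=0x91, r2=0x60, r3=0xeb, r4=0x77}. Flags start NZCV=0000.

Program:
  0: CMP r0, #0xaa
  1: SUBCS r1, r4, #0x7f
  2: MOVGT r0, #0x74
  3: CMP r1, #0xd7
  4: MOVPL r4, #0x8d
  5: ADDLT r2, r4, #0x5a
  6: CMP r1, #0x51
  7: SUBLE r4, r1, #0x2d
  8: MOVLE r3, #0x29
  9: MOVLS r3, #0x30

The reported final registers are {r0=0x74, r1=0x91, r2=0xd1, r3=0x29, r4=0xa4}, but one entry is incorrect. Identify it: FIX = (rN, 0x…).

FIX = (r4, 0x64)

0: ✓ CMP  NZCV=0000
1: · SUBCS
2: ✓ MOVGT  r0←0x74
3: ✓ CMP  NZCV=1000
4: · MOVPL
5: ✓ ADDLT  r2←0xd1
6: ✓ CMP  NZCV=0011
7: ✓ SUBLE  r4←0x64
8: ✓ MOVLE  r3←0x29
9: · MOVLS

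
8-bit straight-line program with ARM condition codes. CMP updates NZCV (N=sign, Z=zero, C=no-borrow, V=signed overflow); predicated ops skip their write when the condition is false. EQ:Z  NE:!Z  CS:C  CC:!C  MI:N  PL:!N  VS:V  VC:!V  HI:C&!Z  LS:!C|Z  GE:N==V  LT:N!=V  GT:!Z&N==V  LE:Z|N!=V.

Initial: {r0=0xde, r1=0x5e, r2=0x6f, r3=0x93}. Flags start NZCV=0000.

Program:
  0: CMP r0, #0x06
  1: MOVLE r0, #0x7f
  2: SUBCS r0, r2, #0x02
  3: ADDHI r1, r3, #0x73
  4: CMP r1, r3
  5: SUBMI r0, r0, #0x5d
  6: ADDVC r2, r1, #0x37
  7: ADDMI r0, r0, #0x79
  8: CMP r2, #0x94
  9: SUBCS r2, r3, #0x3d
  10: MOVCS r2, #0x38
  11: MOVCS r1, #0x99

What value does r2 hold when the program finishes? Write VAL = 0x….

0: ✓ CMP  NZCV=1010
1: ✓ MOVLE  r0←0x7f
2: ✓ SUBCS  r0←0x6d
3: ✓ ADDHI  r1←0x06
4: ✓ CMP  NZCV=0000
5: · SUBMI
6: ✓ ADDVC  r2←0x3d
7: · ADDMI
8: ✓ CMP  NZCV=1001
9: · SUBCS
10: · MOVCS
11: · MOVCS

VAL = 0x3d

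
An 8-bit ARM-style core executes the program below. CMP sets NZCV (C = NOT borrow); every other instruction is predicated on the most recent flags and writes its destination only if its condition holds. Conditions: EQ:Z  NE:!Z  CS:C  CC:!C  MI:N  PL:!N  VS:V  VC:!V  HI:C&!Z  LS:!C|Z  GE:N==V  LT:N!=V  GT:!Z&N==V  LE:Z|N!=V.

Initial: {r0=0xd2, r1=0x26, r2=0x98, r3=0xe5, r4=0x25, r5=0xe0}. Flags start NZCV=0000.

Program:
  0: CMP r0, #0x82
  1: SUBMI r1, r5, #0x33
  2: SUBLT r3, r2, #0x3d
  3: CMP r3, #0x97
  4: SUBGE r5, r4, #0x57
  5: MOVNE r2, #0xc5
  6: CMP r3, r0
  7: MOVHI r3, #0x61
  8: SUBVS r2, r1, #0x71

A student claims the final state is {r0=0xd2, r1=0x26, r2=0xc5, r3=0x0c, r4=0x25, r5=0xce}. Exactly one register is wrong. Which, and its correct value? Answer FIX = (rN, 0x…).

FIX = (r3, 0x61)

[0] flags=0010 → (cmp)
[1] flags=0010 MI?F → skip
[2] flags=0010 LT?F → skip
[3] flags=0010 → (cmp)
[4] flags=0010 GE?T → r5=0xce
[5] flags=0010 NE?T → r2=0xc5
[6] flags=0010 → (cmp)
[7] flags=0010 HI?T → r3=0x61
[8] flags=0010 VS?F → skip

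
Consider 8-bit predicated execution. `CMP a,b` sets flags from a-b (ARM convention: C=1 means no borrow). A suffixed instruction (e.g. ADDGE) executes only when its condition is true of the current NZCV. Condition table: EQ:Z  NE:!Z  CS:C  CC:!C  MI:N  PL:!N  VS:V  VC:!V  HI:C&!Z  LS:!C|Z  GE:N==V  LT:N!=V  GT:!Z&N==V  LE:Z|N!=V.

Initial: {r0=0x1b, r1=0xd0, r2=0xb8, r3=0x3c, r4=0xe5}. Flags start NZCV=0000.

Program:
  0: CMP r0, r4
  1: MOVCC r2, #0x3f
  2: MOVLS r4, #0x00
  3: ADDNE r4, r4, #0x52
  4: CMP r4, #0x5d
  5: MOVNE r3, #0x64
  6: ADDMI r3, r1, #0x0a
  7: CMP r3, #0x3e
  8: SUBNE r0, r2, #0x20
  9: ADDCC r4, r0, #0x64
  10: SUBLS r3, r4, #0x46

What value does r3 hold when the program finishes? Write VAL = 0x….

VAL = 0xda

[0] flags=0000 → (cmp)
[1] flags=0000 CC?T → r2=0x3f
[2] flags=0000 LS?T → r4=0x00
[3] flags=0000 NE?T → r4=0x52
[4] flags=1000 → (cmp)
[5] flags=1000 NE?T → r3=0x64
[6] flags=1000 MI?T → r3=0xda
[7] flags=1010 → (cmp)
[8] flags=1010 NE?T → r0=0x1f
[9] flags=1010 CC?F → skip
[10] flags=1010 LS?F → skip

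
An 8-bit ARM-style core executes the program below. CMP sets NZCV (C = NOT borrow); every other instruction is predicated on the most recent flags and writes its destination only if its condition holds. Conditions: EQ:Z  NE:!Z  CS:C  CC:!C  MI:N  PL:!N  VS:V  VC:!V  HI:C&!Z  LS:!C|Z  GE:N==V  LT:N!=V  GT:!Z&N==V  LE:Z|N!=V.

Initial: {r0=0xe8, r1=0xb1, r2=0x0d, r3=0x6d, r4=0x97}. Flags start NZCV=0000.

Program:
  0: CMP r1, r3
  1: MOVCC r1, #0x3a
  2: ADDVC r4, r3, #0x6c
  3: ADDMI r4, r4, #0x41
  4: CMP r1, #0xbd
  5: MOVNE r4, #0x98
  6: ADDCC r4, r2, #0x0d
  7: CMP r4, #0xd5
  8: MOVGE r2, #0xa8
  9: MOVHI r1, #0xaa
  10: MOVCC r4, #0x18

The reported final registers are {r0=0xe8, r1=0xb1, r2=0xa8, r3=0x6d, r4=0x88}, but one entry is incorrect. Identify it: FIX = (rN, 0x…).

[0] flags=0011 → (cmp)
[1] flags=0011 CC?F → skip
[2] flags=0011 VC?F → skip
[3] flags=0011 MI?F → skip
[4] flags=1000 → (cmp)
[5] flags=1000 NE?T → r4=0x98
[6] flags=1000 CC?T → r4=0x1a
[7] flags=0000 → (cmp)
[8] flags=0000 GE?T → r2=0xa8
[9] flags=0000 HI?F → skip
[10] flags=0000 CC?T → r4=0x18

FIX = (r4, 0x18)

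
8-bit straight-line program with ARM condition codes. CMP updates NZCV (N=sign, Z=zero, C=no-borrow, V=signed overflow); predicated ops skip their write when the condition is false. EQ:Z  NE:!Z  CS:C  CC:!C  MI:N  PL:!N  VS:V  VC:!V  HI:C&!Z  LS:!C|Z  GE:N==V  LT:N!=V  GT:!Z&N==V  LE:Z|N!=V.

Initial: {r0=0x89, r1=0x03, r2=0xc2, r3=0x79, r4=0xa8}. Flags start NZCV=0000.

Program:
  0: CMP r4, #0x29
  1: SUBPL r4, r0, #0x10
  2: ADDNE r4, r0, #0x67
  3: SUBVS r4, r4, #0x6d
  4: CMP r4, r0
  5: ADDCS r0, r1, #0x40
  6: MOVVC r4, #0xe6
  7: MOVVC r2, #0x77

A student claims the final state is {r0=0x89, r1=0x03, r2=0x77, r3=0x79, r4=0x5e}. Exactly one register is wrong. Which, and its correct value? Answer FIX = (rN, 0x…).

FIX = (r4, 0xe6)

[0] flags=0011 → (cmp)
[1] flags=0011 PL?T → r4=0x79
[2] flags=0011 NE?T → r4=0xf0
[3] flags=0011 VS?T → r4=0x83
[4] flags=1000 → (cmp)
[5] flags=1000 CS?F → skip
[6] flags=1000 VC?T → r4=0xe6
[7] flags=1000 VC?T → r2=0x77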